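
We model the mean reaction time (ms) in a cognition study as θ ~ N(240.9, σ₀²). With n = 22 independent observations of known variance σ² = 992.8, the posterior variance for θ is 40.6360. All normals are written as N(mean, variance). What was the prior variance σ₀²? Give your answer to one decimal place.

Posterior precision equals prior precision plus data precision: 1/σ_n² = 1/σ₀² + n/σ².
So 1/σ₀² = 1/40.6360 − 22/992.8 = 0.024609 − 0.022160 = 0.002449.
Hence σ₀² = 1/0.002449 ≈ 408.3.

σ₀² = 408.3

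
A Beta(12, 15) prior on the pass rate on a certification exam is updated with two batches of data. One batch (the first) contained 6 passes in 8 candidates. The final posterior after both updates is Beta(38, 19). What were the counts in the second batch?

Sequential conjugate updates are equivalent to a single update on the pooled data, so total successes = posterior α − prior α and total failures = posterior β − prior β.
Total across both batches: 38−12=26 passes, 19−15=4 failures.
Subtract the first batch: 26−6=20 passes and 4−2=2 failures.

20 passes and 2 failures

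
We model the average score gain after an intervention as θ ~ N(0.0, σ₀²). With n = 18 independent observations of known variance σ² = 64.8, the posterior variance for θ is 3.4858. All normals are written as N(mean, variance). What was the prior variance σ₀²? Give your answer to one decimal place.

Posterior precision equals prior precision plus data precision: 1/σ_n² = 1/σ₀² + n/σ².
So 1/σ₀² = 1/3.4858 − 18/64.8 = 0.286878 − 0.277778 = 0.009100.
Hence σ₀² = 1/0.009100 ≈ 109.9.

σ₀² = 109.9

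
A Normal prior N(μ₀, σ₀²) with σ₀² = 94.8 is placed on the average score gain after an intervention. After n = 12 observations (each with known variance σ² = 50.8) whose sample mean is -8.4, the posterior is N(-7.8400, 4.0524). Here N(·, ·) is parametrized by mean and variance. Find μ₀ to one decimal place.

The posterior mean is a precision-weighted average: μ_n = (τ₀μ₀ + τ_data·x̄)/(τ₀+τ_data), with τ₀=1/σ₀² and τ_data=n/σ².
Here τ₀ = 1/94.8 = 0.010549 and τ_data = 12/50.8 = 0.236220, so τ_n = 0.246769.
Rearranging for μ₀: μ₀ = (μ_n·τ_n − τ_data·x̄)/τ₀ = (-7.8400·0.246769 − 0.236220·-8.4) / 0.010549 = 0.049579/0.010549 ≈ 4.7.

μ₀ = 4.7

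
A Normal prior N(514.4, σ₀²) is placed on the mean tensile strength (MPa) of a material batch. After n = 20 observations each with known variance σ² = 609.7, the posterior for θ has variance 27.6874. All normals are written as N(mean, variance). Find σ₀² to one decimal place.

For the Normal–Normal model with known σ², precisions add: τ_n = τ₀ + n/σ².
So 1/σ₀² = 1/27.6874 − 20/609.7 = 0.036118 − 0.032803 = 0.003315.
Hence σ₀² = 1/0.003315 ≈ 301.7.

σ₀² = 301.7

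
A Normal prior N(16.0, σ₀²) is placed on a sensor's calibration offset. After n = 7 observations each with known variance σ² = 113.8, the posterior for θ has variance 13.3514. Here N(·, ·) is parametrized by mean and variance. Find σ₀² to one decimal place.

σ₀² = 74.7

For the Normal–Normal model with known σ², precisions add: τ_n = τ₀ + n/σ².
So 1/σ₀² = 1/13.3514 − 7/113.8 = 0.074899 − 0.061511 = 0.013388.
Hence σ₀² = 1/0.013388 ≈ 74.7.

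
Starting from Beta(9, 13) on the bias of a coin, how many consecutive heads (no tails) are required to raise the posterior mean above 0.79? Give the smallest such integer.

After k heads and 0 tails the posterior is Beta(9+k, 13), with mean (9+k)/(9+13+k).
Set (9+k)/(22+k) > 0.79 and solve: k > (0.79·22 − 9)/(1 − 0.79) = 39.905.
The smallest integer exceeding 39.905 is 40, and checking k=40: (49)/(62) = 0.7903 > 0.79.

k = 40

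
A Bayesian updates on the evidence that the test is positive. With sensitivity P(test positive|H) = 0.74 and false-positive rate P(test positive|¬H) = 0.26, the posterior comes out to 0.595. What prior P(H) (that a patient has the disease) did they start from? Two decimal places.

Bayes' rule in odds form gives O(H|E) = O(H)·[P(E|H)/P(E|¬H)], hence O(H) = O(H|E)/LR.
Posterior odds = 0.595/(1−0.595) = 1.4691. LR = 0.74/0.26 = 2.8462.
Prior odds = 1.4691/2.8462 = 0.5162, so P(H) = 0.5162/(1+0.5162) ≈ 0.34.

P(H) = 0.34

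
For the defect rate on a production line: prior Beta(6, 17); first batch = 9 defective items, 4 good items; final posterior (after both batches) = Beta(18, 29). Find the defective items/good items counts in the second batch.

Because Beta–binomial updating is additive in the counts, the combined data contributed (α_post−α_prior, β_post−β_prior) successes and failures.
Total across both batches: 18−6=12 defective items, 29−17=12 good items.
Subtract the first batch: 12−9=3 defective items and 12−4=8 good items.

3 defective items and 8 good items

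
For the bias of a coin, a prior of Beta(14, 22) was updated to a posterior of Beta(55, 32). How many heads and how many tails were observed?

Beta is conjugate to the binomial likelihood: posterior = Beta(α+s, β+f).
So s = 55 − 14 = 41 and f = 32 − 22 = 10.

41 heads and 10 tails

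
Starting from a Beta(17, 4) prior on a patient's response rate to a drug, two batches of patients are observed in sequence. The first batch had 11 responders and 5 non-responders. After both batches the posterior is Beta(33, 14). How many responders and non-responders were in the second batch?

5 responders and 5 non-responders

Because Beta–binomial updating is additive in the counts, the combined data contributed (α_post−α_prior, β_post−β_prior) successes and failures.
Total across both batches: 33−17=16 responders, 14−4=10 non-responders.
Subtract the first batch: 16−11=5 responders and 10−5=5 non-responders.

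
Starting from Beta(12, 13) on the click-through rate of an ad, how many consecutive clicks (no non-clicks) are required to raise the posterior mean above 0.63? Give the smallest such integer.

k = 11

After k clicks and 0 non-clicks the posterior is Beta(12+k, 13), with mean (12+k)/(12+13+k).
Set (12+k)/(25+k) > 0.63 and solve: k > (0.63·25 − 12)/(1 − 0.63) = 10.135.
The smallest integer exceeding 10.135 is 11, and checking k=11: (23)/(36) = 0.6389 > 0.63.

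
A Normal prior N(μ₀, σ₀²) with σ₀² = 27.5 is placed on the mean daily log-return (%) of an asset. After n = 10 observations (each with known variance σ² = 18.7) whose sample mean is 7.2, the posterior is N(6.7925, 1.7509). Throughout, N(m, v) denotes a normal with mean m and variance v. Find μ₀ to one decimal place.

μ₀ = 0.8

The posterior mean is a precision-weighted average: μ_n = (τ₀μ₀ + τ_data·x̄)/(τ₀+τ_data), with τ₀=1/σ₀² and τ_data=n/σ².
Here τ₀ = 1/27.5 = 0.036364 and τ_data = 10/18.7 = 0.534759, so τ_n = 0.571123.
Rearranging for μ₀: μ₀ = (μ_n·τ_n − τ_data·x̄)/τ₀ = (6.7925·0.571123 − 0.534759·7.2) / 0.036364 = 0.029088/0.036364 ≈ 0.8.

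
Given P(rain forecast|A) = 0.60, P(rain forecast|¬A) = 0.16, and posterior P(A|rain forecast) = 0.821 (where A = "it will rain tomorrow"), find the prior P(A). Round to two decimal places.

Bayes' rule in odds form gives O(A|E) = O(A)·[P(E|A)/P(E|¬A)], hence O(A) = O(A|E)/LR.
Posterior odds = 0.821/(1−0.821) = 4.5866. LR = 0.60/0.16 = 3.7500.
Prior odds = 4.5866/3.7500 = 1.2231, so P(A) = 1.2231/(1+1.2231) ≈ 0.55.

P(A) = 0.55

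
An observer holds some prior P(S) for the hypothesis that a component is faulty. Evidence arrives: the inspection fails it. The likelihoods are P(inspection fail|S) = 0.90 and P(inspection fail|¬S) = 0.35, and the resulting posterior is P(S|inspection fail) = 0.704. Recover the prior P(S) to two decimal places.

P(S) = 0.48

In odds form, posterior odds = prior odds × likelihood ratio, so prior odds = posterior odds ÷ LR.
Posterior odds = 0.704/(1−0.704) = 2.3784. LR = 0.90/0.35 = 2.5714.
Prior odds = 2.3784/2.5714 = 0.9249, so P(S) = 0.9249/(1+0.9249) ≈ 0.48.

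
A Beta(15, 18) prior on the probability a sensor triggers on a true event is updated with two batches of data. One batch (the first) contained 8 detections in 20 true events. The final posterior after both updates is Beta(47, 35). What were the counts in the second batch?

Sequential conjugate updates are equivalent to a single update on the pooled data, so total successes = posterior α − prior α and total failures = posterior β − prior β.
Total across both batches: 47−15=32 detections, 35−18=17 misses.
Subtract the first batch: 32−8=24 detections and 17−12=5 misses.

24 detections and 5 misses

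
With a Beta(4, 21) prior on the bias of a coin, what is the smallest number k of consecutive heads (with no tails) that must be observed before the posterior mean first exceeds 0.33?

k = 7

After k heads and 0 tails the posterior is Beta(4+k, 21), with mean (4+k)/(4+21+k).
Set (4+k)/(25+k) > 0.33 and solve: k > (0.33·25 − 4)/(1 − 0.33) = 6.343.
The smallest integer exceeding 6.343 is 7, and checking k=7: (11)/(32) = 0.3438 > 0.33.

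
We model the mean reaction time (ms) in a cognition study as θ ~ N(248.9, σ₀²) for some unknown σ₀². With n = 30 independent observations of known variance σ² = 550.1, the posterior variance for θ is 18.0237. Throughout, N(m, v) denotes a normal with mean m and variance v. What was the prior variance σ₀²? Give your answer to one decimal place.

σ₀² = 1056.0

Posterior precision equals prior precision plus data precision: 1/σ_n² = 1/σ₀² + n/σ².
So 1/σ₀² = 1/18.0237 − 30/550.1 = 0.055483 − 0.054536 = 0.000947.
Hence σ₀² = 1/0.000947 ≈ 1056.0.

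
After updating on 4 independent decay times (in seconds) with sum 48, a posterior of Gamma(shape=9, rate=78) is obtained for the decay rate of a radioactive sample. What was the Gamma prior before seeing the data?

Gamma–exponential conjugacy: posterior shape = α + n, posterior rate = β + Σtᵢ.
So α = 9 − 4 = 5 and β = 78 − 48 = 30.

Gamma(shape=5, rate=30)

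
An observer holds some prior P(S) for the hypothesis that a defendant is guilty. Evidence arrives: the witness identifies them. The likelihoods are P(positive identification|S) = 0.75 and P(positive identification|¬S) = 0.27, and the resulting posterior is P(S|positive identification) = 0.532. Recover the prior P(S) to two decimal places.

Bayes' rule in odds form gives O(S|E) = O(S)·[P(E|S)/P(E|¬S)], hence O(S) = O(S|E)/LR.
Posterior odds = 0.532/(1−0.532) = 1.1368. LR = 0.75/0.27 = 2.7778.
Prior odds = 1.1368/2.7778 = 0.4092, so P(S) = 0.4092/(1+0.4092) ≈ 0.29.

P(S) = 0.29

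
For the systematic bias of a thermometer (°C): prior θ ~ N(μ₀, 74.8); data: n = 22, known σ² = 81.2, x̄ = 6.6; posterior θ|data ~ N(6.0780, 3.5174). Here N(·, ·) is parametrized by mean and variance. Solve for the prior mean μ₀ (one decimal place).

With known observation variance, the Normal–Normal posterior has precision τ_n = τ₀ + n/σ² and mean μ_n = (τ₀μ₀ + (n/σ²)x̄)/τ_n.
Here τ₀ = 1/74.8 = 0.013369 and τ_data = 22/81.2 = 0.270936, so τ_n = 0.284305.
Rearranging for μ₀: μ₀ = (μ_n·τ_n − τ_data·x̄)/τ₀ = (6.0780·0.284305 − 0.270936·6.6) / 0.013369 = -0.060172/0.013369 ≈ -4.5.

μ₀ = -4.5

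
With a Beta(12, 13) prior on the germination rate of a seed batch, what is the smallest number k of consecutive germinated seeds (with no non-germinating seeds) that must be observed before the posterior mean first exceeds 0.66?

k = 14

After k germinated seeds and 0 non-germinating seeds the posterior is Beta(12+k, 13), with mean (12+k)/(12+13+k).
Set (12+k)/(25+k) > 0.66 and solve: k > (0.66·25 − 12)/(1 − 0.66) = 13.235.
The smallest integer exceeding 13.235 is 14, and checking k=14: (26)/(39) = 0.6667 > 0.66.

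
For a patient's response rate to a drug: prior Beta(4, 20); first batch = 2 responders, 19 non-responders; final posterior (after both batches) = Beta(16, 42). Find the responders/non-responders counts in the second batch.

10 responders and 3 non-responders

Because Beta–binomial updating is additive in the counts, the combined data contributed (α_post−α_prior, β_post−β_prior) successes and failures.
Total across both batches: 16−4=12 responders, 42−20=22 non-responders.
Subtract the first batch: 12−2=10 responders and 22−19=3 non-responders.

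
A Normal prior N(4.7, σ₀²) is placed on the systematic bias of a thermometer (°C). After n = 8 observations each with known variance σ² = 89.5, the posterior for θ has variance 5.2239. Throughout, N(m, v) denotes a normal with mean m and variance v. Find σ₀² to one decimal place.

σ₀² = 9.8

For the Normal–Normal model with known σ², precisions add: τ_n = τ₀ + n/σ².
So 1/σ₀² = 1/5.2239 − 8/89.5 = 0.191428 − 0.089385 = 0.102043.
Hence σ₀² = 1/0.102043 ≈ 9.8.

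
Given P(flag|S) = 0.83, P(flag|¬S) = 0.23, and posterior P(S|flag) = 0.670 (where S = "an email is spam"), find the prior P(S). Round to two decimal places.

P(S) = 0.36

In odds form, posterior odds = prior odds × likelihood ratio, so prior odds = posterior odds ÷ LR.
Posterior odds = 0.670/(1−0.670) = 2.0303. LR = 0.83/0.23 = 3.6087.
Prior odds = 2.0303/3.6087 = 0.5626, so P(S) = 0.5626/(1+0.5626) ≈ 0.36.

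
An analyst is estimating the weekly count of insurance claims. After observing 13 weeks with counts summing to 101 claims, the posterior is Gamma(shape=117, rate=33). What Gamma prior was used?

Gamma(shape=16, rate=20)

Gamma–Poisson conjugacy: posterior shape = α + Σxᵢ, posterior rate = β + n.
So α = 117 − 101 = 16 and β = 33 − 13 = 20.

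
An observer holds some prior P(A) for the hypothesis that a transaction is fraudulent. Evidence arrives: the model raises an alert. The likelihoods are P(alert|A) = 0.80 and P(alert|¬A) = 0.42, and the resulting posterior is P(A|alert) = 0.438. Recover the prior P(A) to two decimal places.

In odds form, posterior odds = prior odds × likelihood ratio, so prior odds = posterior odds ÷ LR.
Posterior odds = 0.438/(1−0.438) = 0.7794. LR = 0.80/0.42 = 1.9048.
Prior odds = 0.7794/1.9048 = 0.4092, so P(A) = 0.4092/(1+0.4092) ≈ 0.29.

P(A) = 0.29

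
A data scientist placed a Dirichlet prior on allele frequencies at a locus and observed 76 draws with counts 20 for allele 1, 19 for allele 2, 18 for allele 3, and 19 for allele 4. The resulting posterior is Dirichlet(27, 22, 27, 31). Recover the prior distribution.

For a Dirichlet(α) prior with multinomial counts c, the posterior is Dirichlet(α + c) componentwise.
Subtract each count from the matching posterior parameter: 27−20=7, 22−19=3, 27−18=9, 31−19=12.

Dirichlet(7, 3, 9, 12)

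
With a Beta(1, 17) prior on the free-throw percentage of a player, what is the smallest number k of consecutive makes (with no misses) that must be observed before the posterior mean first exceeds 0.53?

After k makes and 0 misses the posterior is Beta(1+k, 17), with mean (1+k)/(1+17+k).
Set (1+k)/(18+k) > 0.53 and solve: k > (0.53·18 − 1)/(1 − 0.53) = 18.170.
The smallest integer exceeding 18.170 is 19, and checking k=19: (20)/(37) = 0.5405 > 0.53.

k = 19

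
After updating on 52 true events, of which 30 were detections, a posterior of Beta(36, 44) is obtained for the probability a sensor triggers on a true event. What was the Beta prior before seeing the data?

Under Beta–binomial conjugacy the posterior parameters are (α+s, β+f).
So α = 36 − 30 = 6 and β = 44 − 22 = 22.

Beta(6, 22)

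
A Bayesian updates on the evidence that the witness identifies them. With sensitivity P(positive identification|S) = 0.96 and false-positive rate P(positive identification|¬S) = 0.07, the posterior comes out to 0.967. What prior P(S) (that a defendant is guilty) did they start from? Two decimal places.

P(S) = 0.68

Bayes' rule in odds form gives O(S|E) = O(S)·[P(E|S)/P(E|¬S)], hence O(S) = O(S|E)/LR.
Posterior odds = 0.967/(1−0.967) = 29.3030. LR = 0.96/0.07 = 13.7143.
Prior odds = 29.3030/13.7143 = 2.1367, so P(S) = 2.1367/(1+2.1367) ≈ 0.68.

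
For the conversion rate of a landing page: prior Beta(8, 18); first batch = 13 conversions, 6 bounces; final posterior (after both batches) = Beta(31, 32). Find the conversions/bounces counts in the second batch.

10 conversions and 8 bounces

Because Beta–binomial updating is additive in the counts, the combined data contributed (α_post−α_prior, β_post−β_prior) successes and failures.
Total across both batches: 31−8=23 conversions, 32−18=14 bounces.
Subtract the first batch: 23−13=10 conversions and 14−6=8 bounces.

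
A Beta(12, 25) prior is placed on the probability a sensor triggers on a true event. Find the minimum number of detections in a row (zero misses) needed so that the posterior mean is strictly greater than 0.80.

k = 89

After k detections and 0 misses the posterior is Beta(12+k, 25), with mean (12+k)/(12+25+k).
Set (12+k)/(37+k) > 0.80 and solve: k > (0.80·37 − 12)/(1 − 0.80) = 88.000.
The smallest integer exceeding 88.000 is 89.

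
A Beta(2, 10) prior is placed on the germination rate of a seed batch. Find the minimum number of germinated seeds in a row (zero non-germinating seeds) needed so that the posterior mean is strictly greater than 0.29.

k = 3

After k germinated seeds and 0 non-germinating seeds the posterior is Beta(2+k, 10), with mean (2+k)/(2+10+k).
Set (2+k)/(12+k) > 0.29 and solve: k > (0.29·12 − 2)/(1 − 0.29) = 2.085.
The smallest integer exceeding 2.085 is 3, and checking k=3: (5)/(15) = 0.3333 > 0.29.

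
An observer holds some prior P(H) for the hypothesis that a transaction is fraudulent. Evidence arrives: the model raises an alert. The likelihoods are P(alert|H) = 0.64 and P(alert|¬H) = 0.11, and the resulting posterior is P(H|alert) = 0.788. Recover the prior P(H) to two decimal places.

In odds form, posterior odds = prior odds × likelihood ratio, so prior odds = posterior odds ÷ LR.
Posterior odds = 0.788/(1−0.788) = 3.7170. LR = 0.64/0.11 = 5.8182.
Prior odds = 3.7170/5.8182 = 0.6389, so P(H) = 0.6389/(1+0.6389) ≈ 0.39.

P(H) = 0.39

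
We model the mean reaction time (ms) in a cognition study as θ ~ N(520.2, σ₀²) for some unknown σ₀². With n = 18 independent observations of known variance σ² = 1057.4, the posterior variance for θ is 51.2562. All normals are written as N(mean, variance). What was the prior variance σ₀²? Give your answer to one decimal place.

For the Normal–Normal model with known σ², precisions add: τ_n = τ₀ + n/σ².
So 1/σ₀² = 1/51.2562 − 18/1057.4 = 0.019510 − 0.017023 = 0.002487.
Hence σ₀² = 1/0.002487 ≈ 402.1.

σ₀² = 402.1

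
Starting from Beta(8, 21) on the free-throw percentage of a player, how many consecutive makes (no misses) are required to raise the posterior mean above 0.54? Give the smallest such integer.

k = 17

After k makes and 0 misses the posterior is Beta(8+k, 21), with mean (8+k)/(8+21+k).
Set (8+k)/(29+k) > 0.54 and solve: k > (0.54·29 − 8)/(1 − 0.54) = 16.652.
The smallest integer exceeding 16.652 is 17, and checking k=17: (25)/(46) = 0.5435 > 0.54.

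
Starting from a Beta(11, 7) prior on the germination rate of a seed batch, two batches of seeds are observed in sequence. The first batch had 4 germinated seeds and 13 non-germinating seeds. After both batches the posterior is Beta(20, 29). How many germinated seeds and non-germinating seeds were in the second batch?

5 germinated seeds and 9 non-germinating seeds

Because Beta–binomial updating is additive in the counts, the combined data contributed (α_post−α_prior, β_post−β_prior) successes and failures.
Total across both batches: 20−11=9 germinated seeds, 29−7=22 non-germinating seeds.
Subtract the first batch: 9−4=5 germinated seeds and 22−13=9 non-germinating seeds.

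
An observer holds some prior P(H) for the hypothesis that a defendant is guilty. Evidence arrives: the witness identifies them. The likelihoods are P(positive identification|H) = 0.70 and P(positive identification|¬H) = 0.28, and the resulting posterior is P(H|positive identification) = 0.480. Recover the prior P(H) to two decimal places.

Bayes' rule in odds form gives O(H|E) = O(H)·[P(E|H)/P(E|¬H)], hence O(H) = O(H|E)/LR.
Posterior odds = 0.480/(1−0.480) = 0.9231. LR = 0.70/0.28 = 2.5000.
Prior odds = 0.9231/2.5000 = 0.3692, so P(H) = 0.3692/(1+0.3692) ≈ 0.27.

P(H) = 0.27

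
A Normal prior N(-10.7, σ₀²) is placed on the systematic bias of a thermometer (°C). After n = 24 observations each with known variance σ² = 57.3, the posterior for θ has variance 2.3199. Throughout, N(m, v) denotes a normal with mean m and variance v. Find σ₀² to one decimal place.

σ₀² = 81.9

For the Normal–Normal model with known σ², precisions add: τ_n = τ₀ + n/σ².
So 1/σ₀² = 1/2.3199 − 24/57.3 = 0.431053 − 0.418848 = 0.012205.
Hence σ₀² = 1/0.012205 ≈ 81.9.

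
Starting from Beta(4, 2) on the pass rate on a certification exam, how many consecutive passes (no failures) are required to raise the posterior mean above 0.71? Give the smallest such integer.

k = 1

After k passes and 0 failures the posterior is Beta(4+k, 2), with mean (4+k)/(4+2+k).
Set (4+k)/(6+k) > 0.71 and solve: k > (0.71·6 − 4)/(1 − 0.71) = 0.897.
The smallest integer exceeding 0.897 is 1.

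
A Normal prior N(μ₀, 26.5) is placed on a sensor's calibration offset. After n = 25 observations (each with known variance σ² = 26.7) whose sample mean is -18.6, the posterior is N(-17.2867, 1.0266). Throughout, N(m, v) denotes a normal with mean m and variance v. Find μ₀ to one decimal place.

With known observation variance, the Normal–Normal posterior has precision τ_n = τ₀ + n/σ² and mean μ_n = (τ₀μ₀ + (n/σ²)x̄)/τ_n.
Here τ₀ = 1/26.5 = 0.037736 and τ_data = 25/26.7 = 0.936330, so τ_n = 0.974066.
Rearranging for μ₀: μ₀ = (μ_n·τ_n − τ_data·x̄)/τ₀ = (-17.2867·0.974066 − 0.936330·-18.6) / 0.037736 = 0.577351/0.037736 ≈ 15.3.

μ₀ = 15.3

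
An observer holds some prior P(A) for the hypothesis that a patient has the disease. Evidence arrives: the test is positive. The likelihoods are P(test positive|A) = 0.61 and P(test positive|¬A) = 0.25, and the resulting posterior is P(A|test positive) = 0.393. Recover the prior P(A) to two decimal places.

P(A) = 0.21

Bayes' rule in odds form gives O(A|E) = O(A)·[P(E|A)/P(E|¬A)], hence O(A) = O(A|E)/LR.
Posterior odds = 0.393/(1−0.393) = 0.6474. LR = 0.61/0.25 = 2.4400.
Prior odds = 0.6474/2.4400 = 0.2653, so P(A) = 0.2653/(1+0.2653) ≈ 0.21.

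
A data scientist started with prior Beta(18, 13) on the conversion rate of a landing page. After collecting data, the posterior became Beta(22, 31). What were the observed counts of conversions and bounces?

A Beta(α, β) prior with s successes and f failures in binomial data gives a Beta(α+s, β+f) posterior.
So s = 22 − 18 = 4 and f = 31 − 13 = 18.

4 conversions and 18 bounces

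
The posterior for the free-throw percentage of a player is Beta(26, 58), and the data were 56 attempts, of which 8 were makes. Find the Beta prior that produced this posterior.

A Beta(α, β) prior with s successes and f failures in binomial data gives a Beta(α+s, β+f) posterior.
Subtract the data counts: 26−8=18, 58−48=10.

Beta(18, 10)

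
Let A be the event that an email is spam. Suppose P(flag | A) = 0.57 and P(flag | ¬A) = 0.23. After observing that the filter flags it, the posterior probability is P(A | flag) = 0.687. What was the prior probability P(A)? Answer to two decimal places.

P(A) = 0.47

In odds form, posterior odds = prior odds × likelihood ratio, so prior odds = posterior odds ÷ LR.
Posterior odds = 0.687/(1−0.687) = 2.1949. LR = 0.57/0.23 = 2.4783.
Prior odds = 2.1949/2.4783 = 0.8856, so P(A) = 0.8856/(1+0.8856) ≈ 0.47.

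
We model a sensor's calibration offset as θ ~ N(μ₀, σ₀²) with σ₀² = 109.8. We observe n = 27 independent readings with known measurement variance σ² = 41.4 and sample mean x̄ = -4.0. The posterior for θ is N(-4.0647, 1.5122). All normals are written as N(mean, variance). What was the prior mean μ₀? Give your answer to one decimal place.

The posterior mean is a precision-weighted average: μ_n = (τ₀μ₀ + τ_data·x̄)/(τ₀+τ_data), with τ₀=1/σ₀² and τ_data=n/σ².
Here τ₀ = 1/109.8 = 0.009107 and τ_data = 27/41.4 = 0.652174, so τ_n = 0.661281.
Rearranging for μ₀: μ₀ = (μ_n·τ_n − τ_data·x̄)/τ₀ = (-4.0647·0.661281 − 0.652174·-4.0) / 0.009107 = -0.079213/0.009107 ≈ -8.7.

μ₀ = -8.7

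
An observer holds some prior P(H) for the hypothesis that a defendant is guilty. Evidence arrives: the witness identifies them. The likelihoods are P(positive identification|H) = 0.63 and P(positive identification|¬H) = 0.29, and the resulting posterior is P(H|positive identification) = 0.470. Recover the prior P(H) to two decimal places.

Bayes' rule in odds form gives O(H|E) = O(H)·[P(E|H)/P(E|¬H)], hence O(H) = O(H|E)/LR.
Posterior odds = 0.470/(1−0.470) = 0.8868. LR = 0.63/0.29 = 2.1724.
Prior odds = 0.8868/2.1724 = 0.4082, so P(H) = 0.4082/(1+0.4082) ≈ 0.29.

P(H) = 0.29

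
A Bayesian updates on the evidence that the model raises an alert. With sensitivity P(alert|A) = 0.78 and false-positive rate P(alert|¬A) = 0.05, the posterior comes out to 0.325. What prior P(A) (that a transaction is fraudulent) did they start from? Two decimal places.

Bayes' rule in odds form gives O(A|E) = O(A)·[P(E|A)/P(E|¬A)], hence O(A) = O(A|E)/LR.
Posterior odds = 0.325/(1−0.325) = 0.4815. LR = 0.78/0.05 = 15.6000.
Prior odds = 0.4815/15.6000 = 0.0309, so P(A) = 0.0309/(1+0.0309) ≈ 0.03.

P(A) = 0.03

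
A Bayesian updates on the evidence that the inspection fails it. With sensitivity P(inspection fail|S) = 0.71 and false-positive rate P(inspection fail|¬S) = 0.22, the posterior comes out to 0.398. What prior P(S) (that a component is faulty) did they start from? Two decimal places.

P(S) = 0.17

In odds form, posterior odds = prior odds × likelihood ratio, so prior odds = posterior odds ÷ LR.
Posterior odds = 0.398/(1−0.398) = 0.6611. LR = 0.71/0.22 = 3.2273.
Prior odds = 0.6611/3.2273 = 0.2048, so P(S) = 0.2048/(1+0.2048) ≈ 0.17.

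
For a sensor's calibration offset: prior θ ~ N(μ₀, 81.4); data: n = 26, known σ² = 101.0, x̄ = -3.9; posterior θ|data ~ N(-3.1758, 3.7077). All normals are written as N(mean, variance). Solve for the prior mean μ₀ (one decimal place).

μ₀ = 12.0

The posterior mean is a precision-weighted average: μ_n = (τ₀μ₀ + τ_data·x̄)/(τ₀+τ_data), with τ₀=1/σ₀² and τ_data=n/σ².
Here τ₀ = 1/81.4 = 0.012285 and τ_data = 26/101.0 = 0.257426, so τ_n = 0.269711.
Rearranging for μ₀: μ₀ = (μ_n·τ_n − τ_data·x̄)/τ₀ = (-3.1758·0.269711 − 0.257426·-3.9) / 0.012285 = 0.147413/0.012285 ≈ 12.0.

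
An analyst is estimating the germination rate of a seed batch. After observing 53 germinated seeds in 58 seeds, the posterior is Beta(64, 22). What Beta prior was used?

A Beta(α, β) prior with s successes and f failures in binomial data gives a Beta(α+s, β+f) posterior.
So α = 64 − 53 = 11 and β = 22 − 5 = 17.

Beta(11, 17)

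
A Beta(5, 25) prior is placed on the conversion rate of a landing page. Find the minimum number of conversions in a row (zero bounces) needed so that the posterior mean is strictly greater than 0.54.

k = 25

After k conversions and 0 bounces the posterior is Beta(5+k, 25), with mean (5+k)/(5+25+k).
Set (5+k)/(30+k) > 0.54 and solve: k > (0.54·30 − 5)/(1 − 0.54) = 24.348.
The smallest integer exceeding 24.348 is 25, and checking k=25: (30)/(55) = 0.5455 > 0.54.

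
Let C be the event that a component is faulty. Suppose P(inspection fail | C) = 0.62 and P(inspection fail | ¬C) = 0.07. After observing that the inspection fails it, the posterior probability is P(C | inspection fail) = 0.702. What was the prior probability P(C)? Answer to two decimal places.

P(C) = 0.21

Bayes' rule in odds form gives O(C|E) = O(C)·[P(E|C)/P(E|¬C)], hence O(C) = O(C|E)/LR.
Posterior odds = 0.702/(1−0.702) = 2.3557. LR = 0.62/0.07 = 8.8571.
Prior odds = 2.3557/8.8571 = 0.2660, so P(C) = 0.2660/(1+0.2660) ≈ 0.21.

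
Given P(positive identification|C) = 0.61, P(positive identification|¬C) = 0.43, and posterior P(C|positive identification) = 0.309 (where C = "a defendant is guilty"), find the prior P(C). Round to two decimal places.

P(C) = 0.24

In odds form, posterior odds = prior odds × likelihood ratio, so prior odds = posterior odds ÷ LR.
Posterior odds = 0.309/(1−0.309) = 0.4472. LR = 0.61/0.43 = 1.4186.
Prior odds = 0.4472/1.4186 = 0.3152, so P(C) = 0.3152/(1+0.3152) ≈ 0.24.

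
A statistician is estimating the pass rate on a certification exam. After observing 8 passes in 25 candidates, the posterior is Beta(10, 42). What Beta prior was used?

Beta(2, 25)

Beta is conjugate to the binomial likelihood: posterior = Beta(a+s, b+f).
Subtract the data counts: 10−8=2, 42−17=25.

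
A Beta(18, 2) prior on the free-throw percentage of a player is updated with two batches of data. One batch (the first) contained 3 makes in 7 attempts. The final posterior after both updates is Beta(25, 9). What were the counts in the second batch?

Because Beta–binomial updating is additive in the counts, the combined data contributed (α_post−α_prior, β_post−β_prior) successes and failures.
Total across both batches: 25−18=7 makes, 9−2=7 misses.
Subtract the first batch: 7−3=4 makes and 7−4=3 misses.

4 makes and 3 misses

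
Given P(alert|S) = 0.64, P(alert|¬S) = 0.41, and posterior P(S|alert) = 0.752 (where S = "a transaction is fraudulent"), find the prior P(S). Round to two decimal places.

In odds form, posterior odds = prior odds × likelihood ratio, so prior odds = posterior odds ÷ LR.
Posterior odds = 0.752/(1−0.752) = 3.0323. LR = 0.64/0.41 = 1.5610.
Prior odds = 3.0323/1.5610 = 1.9425, so P(S) = 1.9425/(1+1.9425) ≈ 0.66.

P(S) = 0.66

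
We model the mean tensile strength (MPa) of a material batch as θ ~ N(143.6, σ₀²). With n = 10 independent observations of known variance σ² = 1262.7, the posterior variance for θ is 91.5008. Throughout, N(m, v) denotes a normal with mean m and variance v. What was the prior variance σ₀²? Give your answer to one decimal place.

For the Normal–Normal model with known σ², precisions add: τ_n = τ₀ + n/σ².
So 1/σ₀² = 1/91.5008 − 10/1262.7 = 0.010929 − 0.007920 = 0.003009.
Hence σ₀² = 1/0.003009 ≈ 332.3.

σ₀² = 332.3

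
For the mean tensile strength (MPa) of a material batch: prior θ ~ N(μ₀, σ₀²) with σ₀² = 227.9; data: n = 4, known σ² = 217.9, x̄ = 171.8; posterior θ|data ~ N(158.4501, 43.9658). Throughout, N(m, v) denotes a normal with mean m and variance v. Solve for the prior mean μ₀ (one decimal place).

μ₀ = 102.6

The posterior mean is a precision-weighted average: μ_n = (τ₀μ₀ + τ_data·x̄)/(τ₀+τ_data), with τ₀=1/σ₀² and τ_data=n/σ².
Here τ₀ = 1/227.9 = 0.004388 and τ_data = 4/217.9 = 0.018357, so τ_n = 0.022745.
Rearranging for μ₀: μ₀ = (μ_n·τ_n − τ_data·x̄)/τ₀ = (158.4501·0.022745 − 0.018357·171.8) / 0.004388 = 0.450215/0.004388 ≈ 102.6.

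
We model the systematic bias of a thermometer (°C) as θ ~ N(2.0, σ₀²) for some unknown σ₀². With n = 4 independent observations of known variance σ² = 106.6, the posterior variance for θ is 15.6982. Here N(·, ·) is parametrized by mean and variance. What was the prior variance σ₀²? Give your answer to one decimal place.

Posterior precision equals prior precision plus data precision: 1/σ_n² = 1/σ₀² + n/σ².
So 1/σ₀² = 1/15.6982 − 4/106.6 = 0.063702 − 0.037523 = 0.026179.
Hence σ₀² = 1/0.026179 ≈ 38.2.

σ₀² = 38.2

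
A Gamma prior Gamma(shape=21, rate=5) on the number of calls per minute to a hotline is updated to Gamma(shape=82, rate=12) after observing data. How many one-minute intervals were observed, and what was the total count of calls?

n = 7 one-minute intervals with total 61 calls

A Gamma(α, β) prior (rate parametrization) on a Poisson rate with n observations summing to S gives posterior Gamma(α+S, β+n).
Matching: Σxᵢ = 82 − 21 = 61 and n = 12 − 5 = 7.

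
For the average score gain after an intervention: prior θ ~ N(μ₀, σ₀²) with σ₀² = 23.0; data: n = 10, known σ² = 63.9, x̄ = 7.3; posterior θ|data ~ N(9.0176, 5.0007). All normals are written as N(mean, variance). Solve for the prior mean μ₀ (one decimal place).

The posterior mean is a precision-weighted average: μ_n = (τ₀μ₀ + τ_data·x̄)/(τ₀+τ_data), with τ₀=1/σ₀² and τ_data=n/σ².
Here τ₀ = 1/23.0 = 0.043478 and τ_data = 10/63.9 = 0.156495, so τ_n = 0.199973.
Rearranging for μ₀: μ₀ = (μ_n·τ_n − τ_data·x̄)/τ₀ = (9.0176·0.199973 − 0.156495·7.3) / 0.043478 = 0.660863/0.043478 ≈ 15.2.

μ₀ = 15.2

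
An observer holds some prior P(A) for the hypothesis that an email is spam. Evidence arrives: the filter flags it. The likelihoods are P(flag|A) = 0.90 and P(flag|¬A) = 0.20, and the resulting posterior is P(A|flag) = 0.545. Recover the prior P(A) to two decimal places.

P(A) = 0.21

In odds form, posterior odds = prior odds × likelihood ratio, so prior odds = posterior odds ÷ LR.
Posterior odds = 0.545/(1−0.545) = 1.1978. LR = 0.90/0.20 = 4.5000.
Prior odds = 1.1978/4.5000 = 0.2662, so P(A) = 0.2662/(1+0.2662) ≈ 0.21.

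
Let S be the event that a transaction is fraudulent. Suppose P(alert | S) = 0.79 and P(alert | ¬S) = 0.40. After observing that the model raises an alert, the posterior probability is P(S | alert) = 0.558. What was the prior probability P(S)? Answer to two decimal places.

P(S) = 0.39

Bayes' rule in odds form gives O(S|E) = O(S)·[P(E|S)/P(E|¬S)], hence O(S) = O(S|E)/LR.
Posterior odds = 0.558/(1−0.558) = 1.2624. LR = 0.79/0.40 = 1.9750.
Prior odds = 1.2624/1.9750 = 0.6392, so P(S) = 0.6392/(1+0.6392) ≈ 0.39.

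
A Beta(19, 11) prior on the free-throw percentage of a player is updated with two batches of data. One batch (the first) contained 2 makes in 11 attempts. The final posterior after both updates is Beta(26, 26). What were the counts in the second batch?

5 makes and 6 misses

Because Beta–binomial updating is additive in the counts, the combined data contributed (α_post−α_prior, β_post−β_prior) successes and failures.
Total across both batches: 26−19=7 makes, 26−11=15 misses.
Subtract the first batch: 7−2=5 makes and 15−9=6 misses.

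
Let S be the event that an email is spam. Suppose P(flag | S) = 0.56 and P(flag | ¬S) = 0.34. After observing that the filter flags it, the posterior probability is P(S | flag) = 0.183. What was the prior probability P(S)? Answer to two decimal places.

In odds form, posterior odds = prior odds × likelihood ratio, so prior odds = posterior odds ÷ LR.
Posterior odds = 0.183/(1−0.183) = 0.2240. LR = 0.56/0.34 = 1.6471.
Prior odds = 0.2240/1.6471 = 0.1360, so P(S) = 0.1360/(1+0.1360) ≈ 0.12.

P(S) = 0.12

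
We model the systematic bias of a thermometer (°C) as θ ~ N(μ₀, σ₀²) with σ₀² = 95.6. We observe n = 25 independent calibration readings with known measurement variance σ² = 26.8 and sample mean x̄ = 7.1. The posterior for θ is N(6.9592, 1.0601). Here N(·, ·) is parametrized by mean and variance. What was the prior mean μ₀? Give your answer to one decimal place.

The posterior mean is a precision-weighted average: μ_n = (τ₀μ₀ + τ_data·x̄)/(τ₀+τ_data), with τ₀=1/σ₀² and τ_data=n/σ².
Here τ₀ = 1/95.6 = 0.010460 and τ_data = 25/26.8 = 0.932836, so τ_n = 0.943296.
Rearranging for μ₀: μ₀ = (μ_n·τ_n − τ_data·x̄)/τ₀ = (6.9592·0.943296 − 0.932836·7.1) / 0.010460 = -0.058550/0.010460 ≈ -5.6.

μ₀ = -5.6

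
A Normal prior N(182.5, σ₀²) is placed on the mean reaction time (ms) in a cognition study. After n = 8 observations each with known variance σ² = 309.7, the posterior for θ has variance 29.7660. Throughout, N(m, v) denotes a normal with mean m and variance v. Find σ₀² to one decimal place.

σ₀² = 128.8

For the Normal–Normal model with known σ², precisions add: τ_n = τ₀ + n/σ².
So 1/σ₀² = 1/29.7660 − 8/309.7 = 0.033595 − 0.025831 = 0.007764.
Hence σ₀² = 1/0.007764 ≈ 128.8.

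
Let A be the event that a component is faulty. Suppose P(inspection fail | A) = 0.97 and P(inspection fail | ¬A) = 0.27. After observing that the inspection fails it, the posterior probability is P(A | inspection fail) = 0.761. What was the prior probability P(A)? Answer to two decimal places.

In odds form, posterior odds = prior odds × likelihood ratio, so prior odds = posterior odds ÷ LR.
Posterior odds = 0.761/(1−0.761) = 3.1841. LR = 0.97/0.27 = 3.5926.
Prior odds = 3.1841/3.5926 = 0.8863, so P(A) = 0.8863/(1+0.8863) ≈ 0.47.

P(A) = 0.47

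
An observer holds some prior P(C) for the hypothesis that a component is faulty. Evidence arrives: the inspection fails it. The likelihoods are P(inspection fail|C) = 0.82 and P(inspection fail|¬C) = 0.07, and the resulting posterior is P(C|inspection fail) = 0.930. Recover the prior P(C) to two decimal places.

In odds form, posterior odds = prior odds × likelihood ratio, so prior odds = posterior odds ÷ LR.
Posterior odds = 0.930/(1−0.930) = 13.2857. LR = 0.82/0.07 = 11.7143.
Prior odds = 13.2857/11.7143 = 1.1341, so P(C) = 1.1341/(1+1.1341) ≈ 0.53.

P(C) = 0.53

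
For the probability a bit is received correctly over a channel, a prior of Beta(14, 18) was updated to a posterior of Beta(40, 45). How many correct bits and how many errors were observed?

Beta is conjugate to the binomial likelihood: posterior = Beta(a+s, b+f).
So s = 40 − 14 = 26 and f = 45 − 18 = 27.

26 correct bits and 27 errors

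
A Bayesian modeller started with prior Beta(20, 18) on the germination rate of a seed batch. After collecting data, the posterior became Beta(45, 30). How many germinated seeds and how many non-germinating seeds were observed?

25 germinated seeds and 12 non-germinating seeds

A Beta(α, β) prior with s successes and f failures in binomial data gives a Beta(α+s, β+f) posterior.
Match parameters: s=45−20=25, f=30−18=12.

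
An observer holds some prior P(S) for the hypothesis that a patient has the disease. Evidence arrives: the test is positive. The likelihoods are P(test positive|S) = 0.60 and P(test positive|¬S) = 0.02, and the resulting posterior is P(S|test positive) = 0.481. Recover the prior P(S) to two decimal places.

P(S) = 0.03

In odds form, posterior odds = prior odds × likelihood ratio, so prior odds = posterior odds ÷ LR.
Posterior odds = 0.481/(1−0.481) = 0.9268. LR = 0.60/0.02 = 30.0000.
Prior odds = 0.9268/30.0000 = 0.0309, so P(S) = 0.0309/(1+0.0309) ≈ 0.03.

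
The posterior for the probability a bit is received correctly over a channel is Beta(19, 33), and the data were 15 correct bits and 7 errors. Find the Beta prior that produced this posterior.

Under Beta–binomial conjugacy the posterior parameters are (α+s, β+f).
Subtract the data counts: 19−15=4, 33−7=26.

Beta(4, 26)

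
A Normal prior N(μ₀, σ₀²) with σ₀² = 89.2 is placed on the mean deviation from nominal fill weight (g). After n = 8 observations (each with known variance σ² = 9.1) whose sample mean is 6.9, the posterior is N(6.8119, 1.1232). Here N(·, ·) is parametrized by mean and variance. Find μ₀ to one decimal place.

The posterior mean is a precision-weighted average: μ_n = (τ₀μ₀ + τ_data·x̄)/(τ₀+τ_data), with τ₀=1/σ₀² and τ_data=n/σ².
Here τ₀ = 1/89.2 = 0.011211 and τ_data = 8/9.1 = 0.879121, so τ_n = 0.890332.
Rearranging for μ₀: μ₀ = (μ_n·τ_n − τ_data·x̄)/τ₀ = (6.8119·0.890332 − 0.879121·6.9) / 0.011211 = -0.001082/0.011211 ≈ -0.1.

μ₀ = -0.1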